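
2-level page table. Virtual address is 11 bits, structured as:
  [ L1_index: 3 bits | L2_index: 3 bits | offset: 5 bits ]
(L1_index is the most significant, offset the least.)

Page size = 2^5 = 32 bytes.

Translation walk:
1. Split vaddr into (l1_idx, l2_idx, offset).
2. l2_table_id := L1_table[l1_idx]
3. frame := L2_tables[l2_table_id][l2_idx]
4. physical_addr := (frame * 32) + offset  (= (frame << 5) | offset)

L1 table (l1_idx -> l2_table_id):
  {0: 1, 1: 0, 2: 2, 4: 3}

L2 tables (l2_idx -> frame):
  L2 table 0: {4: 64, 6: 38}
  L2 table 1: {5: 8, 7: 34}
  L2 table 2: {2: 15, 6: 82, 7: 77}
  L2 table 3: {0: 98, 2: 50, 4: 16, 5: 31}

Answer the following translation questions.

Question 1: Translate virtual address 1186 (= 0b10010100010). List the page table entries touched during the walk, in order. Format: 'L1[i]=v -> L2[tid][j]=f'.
Answer: L1[4]=3 -> L2[3][5]=31

Derivation:
vaddr = 1186 = 0b10010100010
Split: l1_idx=4, l2_idx=5, offset=2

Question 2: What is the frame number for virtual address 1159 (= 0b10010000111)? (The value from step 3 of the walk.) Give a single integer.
vaddr = 1159: l1_idx=4, l2_idx=4
L1[4] = 3; L2[3][4] = 16

Answer: 16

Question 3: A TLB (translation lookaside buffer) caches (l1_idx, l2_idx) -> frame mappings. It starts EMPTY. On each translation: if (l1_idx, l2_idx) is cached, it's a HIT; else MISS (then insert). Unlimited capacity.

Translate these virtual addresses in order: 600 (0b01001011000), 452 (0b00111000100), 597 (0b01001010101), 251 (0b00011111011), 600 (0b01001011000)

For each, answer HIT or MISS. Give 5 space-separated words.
Answer: MISS MISS HIT MISS HIT

Derivation:
vaddr=600: (2,2) not in TLB -> MISS, insert
vaddr=452: (1,6) not in TLB -> MISS, insert
vaddr=597: (2,2) in TLB -> HIT
vaddr=251: (0,7) not in TLB -> MISS, insert
vaddr=600: (2,2) in TLB -> HIT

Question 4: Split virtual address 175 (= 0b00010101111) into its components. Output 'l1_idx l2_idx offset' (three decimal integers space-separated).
Answer: 0 5 15

Derivation:
vaddr = 175 = 0b00010101111
  top 3 bits -> l1_idx = 0
  next 3 bits -> l2_idx = 5
  bottom 5 bits -> offset = 15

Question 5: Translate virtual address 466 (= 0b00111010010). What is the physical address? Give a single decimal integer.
Answer: 1234

Derivation:
vaddr = 466 = 0b00111010010
Split: l1_idx=1, l2_idx=6, offset=18
L1[1] = 0
L2[0][6] = 38
paddr = 38 * 32 + 18 = 1234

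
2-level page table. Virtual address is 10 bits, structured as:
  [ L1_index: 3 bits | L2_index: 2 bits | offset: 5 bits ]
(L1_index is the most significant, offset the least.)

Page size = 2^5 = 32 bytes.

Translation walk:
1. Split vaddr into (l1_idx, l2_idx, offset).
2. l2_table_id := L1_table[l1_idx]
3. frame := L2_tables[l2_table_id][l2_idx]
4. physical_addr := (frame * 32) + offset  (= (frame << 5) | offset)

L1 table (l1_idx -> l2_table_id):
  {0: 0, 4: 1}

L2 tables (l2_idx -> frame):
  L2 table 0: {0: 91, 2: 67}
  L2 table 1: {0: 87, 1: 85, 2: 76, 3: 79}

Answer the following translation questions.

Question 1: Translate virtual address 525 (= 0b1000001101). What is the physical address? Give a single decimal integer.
Answer: 2797

Derivation:
vaddr = 525 = 0b1000001101
Split: l1_idx=4, l2_idx=0, offset=13
L1[4] = 1
L2[1][0] = 87
paddr = 87 * 32 + 13 = 2797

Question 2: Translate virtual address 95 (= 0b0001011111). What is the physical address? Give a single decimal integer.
Answer: 2175

Derivation:
vaddr = 95 = 0b0001011111
Split: l1_idx=0, l2_idx=2, offset=31
L1[0] = 0
L2[0][2] = 67
paddr = 67 * 32 + 31 = 2175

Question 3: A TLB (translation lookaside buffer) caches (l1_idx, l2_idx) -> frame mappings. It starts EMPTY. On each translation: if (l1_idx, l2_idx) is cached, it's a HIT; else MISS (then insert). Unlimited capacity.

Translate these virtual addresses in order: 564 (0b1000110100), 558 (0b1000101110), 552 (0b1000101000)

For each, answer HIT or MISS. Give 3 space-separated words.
Answer: MISS HIT HIT

Derivation:
vaddr=564: (4,1) not in TLB -> MISS, insert
vaddr=558: (4,1) in TLB -> HIT
vaddr=552: (4,1) in TLB -> HIT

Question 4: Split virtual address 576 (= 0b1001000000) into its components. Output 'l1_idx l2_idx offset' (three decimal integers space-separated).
vaddr = 576 = 0b1001000000
  top 3 bits -> l1_idx = 4
  next 2 bits -> l2_idx = 2
  bottom 5 bits -> offset = 0

Answer: 4 2 0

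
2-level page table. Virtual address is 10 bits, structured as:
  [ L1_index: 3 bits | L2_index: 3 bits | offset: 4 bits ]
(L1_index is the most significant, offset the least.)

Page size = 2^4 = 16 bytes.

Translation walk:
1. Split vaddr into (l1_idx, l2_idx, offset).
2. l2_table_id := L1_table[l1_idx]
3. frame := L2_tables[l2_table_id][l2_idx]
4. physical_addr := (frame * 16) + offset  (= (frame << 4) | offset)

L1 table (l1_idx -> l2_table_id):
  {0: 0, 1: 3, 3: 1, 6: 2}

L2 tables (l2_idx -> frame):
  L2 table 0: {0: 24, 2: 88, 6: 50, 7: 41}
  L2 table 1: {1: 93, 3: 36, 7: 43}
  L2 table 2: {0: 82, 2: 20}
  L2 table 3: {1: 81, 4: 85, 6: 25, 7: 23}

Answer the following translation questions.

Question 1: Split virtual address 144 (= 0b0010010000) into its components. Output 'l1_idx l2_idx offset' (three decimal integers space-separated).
vaddr = 144 = 0b0010010000
  top 3 bits -> l1_idx = 1
  next 3 bits -> l2_idx = 1
  bottom 4 bits -> offset = 0

Answer: 1 1 0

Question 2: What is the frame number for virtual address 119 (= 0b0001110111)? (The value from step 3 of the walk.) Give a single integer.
vaddr = 119: l1_idx=0, l2_idx=7
L1[0] = 0; L2[0][7] = 41

Answer: 41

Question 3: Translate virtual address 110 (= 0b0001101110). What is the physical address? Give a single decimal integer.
vaddr = 110 = 0b0001101110
Split: l1_idx=0, l2_idx=6, offset=14
L1[0] = 0
L2[0][6] = 50
paddr = 50 * 16 + 14 = 814

Answer: 814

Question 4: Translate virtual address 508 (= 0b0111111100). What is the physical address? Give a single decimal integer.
Answer: 700

Derivation:
vaddr = 508 = 0b0111111100
Split: l1_idx=3, l2_idx=7, offset=12
L1[3] = 1
L2[1][7] = 43
paddr = 43 * 16 + 12 = 700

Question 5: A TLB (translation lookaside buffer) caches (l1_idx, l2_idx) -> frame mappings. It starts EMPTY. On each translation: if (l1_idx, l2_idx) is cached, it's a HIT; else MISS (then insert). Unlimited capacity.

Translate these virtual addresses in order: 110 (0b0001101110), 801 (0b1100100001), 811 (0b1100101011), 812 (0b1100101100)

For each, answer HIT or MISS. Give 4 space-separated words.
vaddr=110: (0,6) not in TLB -> MISS, insert
vaddr=801: (6,2) not in TLB -> MISS, insert
vaddr=811: (6,2) in TLB -> HIT
vaddr=812: (6,2) in TLB -> HIT

Answer: MISS MISS HIT HIT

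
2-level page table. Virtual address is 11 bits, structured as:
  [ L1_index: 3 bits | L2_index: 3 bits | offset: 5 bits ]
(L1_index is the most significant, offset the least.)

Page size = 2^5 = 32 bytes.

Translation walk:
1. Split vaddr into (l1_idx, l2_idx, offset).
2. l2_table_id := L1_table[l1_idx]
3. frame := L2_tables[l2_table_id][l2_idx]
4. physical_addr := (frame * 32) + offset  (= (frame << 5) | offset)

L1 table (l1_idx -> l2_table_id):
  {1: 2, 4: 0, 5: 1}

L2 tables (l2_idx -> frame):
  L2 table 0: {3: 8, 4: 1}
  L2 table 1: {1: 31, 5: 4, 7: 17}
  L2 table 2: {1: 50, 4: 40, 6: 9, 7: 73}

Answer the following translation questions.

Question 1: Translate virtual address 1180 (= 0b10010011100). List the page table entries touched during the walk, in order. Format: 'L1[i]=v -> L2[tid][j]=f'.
Answer: L1[4]=0 -> L2[0][4]=1

Derivation:
vaddr = 1180 = 0b10010011100
Split: l1_idx=4, l2_idx=4, offset=28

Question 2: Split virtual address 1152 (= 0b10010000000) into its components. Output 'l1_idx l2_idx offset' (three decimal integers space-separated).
vaddr = 1152 = 0b10010000000
  top 3 bits -> l1_idx = 4
  next 3 bits -> l2_idx = 4
  bottom 5 bits -> offset = 0

Answer: 4 4 0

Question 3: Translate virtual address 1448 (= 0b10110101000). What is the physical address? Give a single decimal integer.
vaddr = 1448 = 0b10110101000
Split: l1_idx=5, l2_idx=5, offset=8
L1[5] = 1
L2[1][5] = 4
paddr = 4 * 32 + 8 = 136

Answer: 136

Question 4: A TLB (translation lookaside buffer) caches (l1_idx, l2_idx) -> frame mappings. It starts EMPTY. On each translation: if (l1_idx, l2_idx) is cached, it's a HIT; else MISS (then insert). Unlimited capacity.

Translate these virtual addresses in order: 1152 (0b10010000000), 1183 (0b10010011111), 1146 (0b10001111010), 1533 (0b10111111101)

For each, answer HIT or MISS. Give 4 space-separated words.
Answer: MISS HIT MISS MISS

Derivation:
vaddr=1152: (4,4) not in TLB -> MISS, insert
vaddr=1183: (4,4) in TLB -> HIT
vaddr=1146: (4,3) not in TLB -> MISS, insert
vaddr=1533: (5,7) not in TLB -> MISS, insert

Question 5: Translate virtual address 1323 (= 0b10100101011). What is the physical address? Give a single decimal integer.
Answer: 1003

Derivation:
vaddr = 1323 = 0b10100101011
Split: l1_idx=5, l2_idx=1, offset=11
L1[5] = 1
L2[1][1] = 31
paddr = 31 * 32 + 11 = 1003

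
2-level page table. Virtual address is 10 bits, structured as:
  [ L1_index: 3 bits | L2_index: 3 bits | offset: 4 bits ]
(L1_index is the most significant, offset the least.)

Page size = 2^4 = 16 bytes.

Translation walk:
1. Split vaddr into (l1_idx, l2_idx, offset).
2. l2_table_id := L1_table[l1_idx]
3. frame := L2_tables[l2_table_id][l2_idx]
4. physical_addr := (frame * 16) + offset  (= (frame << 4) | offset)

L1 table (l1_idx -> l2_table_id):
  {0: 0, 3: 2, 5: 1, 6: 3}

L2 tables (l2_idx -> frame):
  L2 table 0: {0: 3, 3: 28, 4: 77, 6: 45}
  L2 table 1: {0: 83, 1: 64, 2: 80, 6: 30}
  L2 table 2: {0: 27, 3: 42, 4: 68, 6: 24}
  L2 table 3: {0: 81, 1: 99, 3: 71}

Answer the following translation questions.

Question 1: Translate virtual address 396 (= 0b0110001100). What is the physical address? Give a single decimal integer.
vaddr = 396 = 0b0110001100
Split: l1_idx=3, l2_idx=0, offset=12
L1[3] = 2
L2[2][0] = 27
paddr = 27 * 16 + 12 = 444

Answer: 444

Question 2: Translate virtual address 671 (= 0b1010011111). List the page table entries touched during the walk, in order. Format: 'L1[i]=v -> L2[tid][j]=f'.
vaddr = 671 = 0b1010011111
Split: l1_idx=5, l2_idx=1, offset=15

Answer: L1[5]=1 -> L2[1][1]=64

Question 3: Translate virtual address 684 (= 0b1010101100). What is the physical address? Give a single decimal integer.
Answer: 1292

Derivation:
vaddr = 684 = 0b1010101100
Split: l1_idx=5, l2_idx=2, offset=12
L1[5] = 1
L2[1][2] = 80
paddr = 80 * 16 + 12 = 1292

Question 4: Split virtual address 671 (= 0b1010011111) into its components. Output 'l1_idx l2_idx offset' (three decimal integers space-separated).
Answer: 5 1 15

Derivation:
vaddr = 671 = 0b1010011111
  top 3 bits -> l1_idx = 5
  next 3 bits -> l2_idx = 1
  bottom 4 bits -> offset = 15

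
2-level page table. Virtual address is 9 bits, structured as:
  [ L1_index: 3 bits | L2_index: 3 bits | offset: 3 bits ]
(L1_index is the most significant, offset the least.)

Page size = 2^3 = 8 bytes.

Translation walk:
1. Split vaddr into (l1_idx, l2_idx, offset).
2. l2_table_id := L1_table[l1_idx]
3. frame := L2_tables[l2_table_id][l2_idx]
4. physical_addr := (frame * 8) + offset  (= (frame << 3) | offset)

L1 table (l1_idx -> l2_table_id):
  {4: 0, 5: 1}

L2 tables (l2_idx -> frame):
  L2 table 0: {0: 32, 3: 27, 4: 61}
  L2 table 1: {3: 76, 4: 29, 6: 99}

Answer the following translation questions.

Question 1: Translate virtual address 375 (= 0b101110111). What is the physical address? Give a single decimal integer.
Answer: 799

Derivation:
vaddr = 375 = 0b101110111
Split: l1_idx=5, l2_idx=6, offset=7
L1[5] = 1
L2[1][6] = 99
paddr = 99 * 8 + 7 = 799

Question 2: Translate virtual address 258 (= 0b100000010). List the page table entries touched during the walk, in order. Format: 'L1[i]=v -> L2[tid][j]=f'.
Answer: L1[4]=0 -> L2[0][0]=32

Derivation:
vaddr = 258 = 0b100000010
Split: l1_idx=4, l2_idx=0, offset=2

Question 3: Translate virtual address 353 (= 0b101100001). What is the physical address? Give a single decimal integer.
Answer: 233

Derivation:
vaddr = 353 = 0b101100001
Split: l1_idx=5, l2_idx=4, offset=1
L1[5] = 1
L2[1][4] = 29
paddr = 29 * 8 + 1 = 233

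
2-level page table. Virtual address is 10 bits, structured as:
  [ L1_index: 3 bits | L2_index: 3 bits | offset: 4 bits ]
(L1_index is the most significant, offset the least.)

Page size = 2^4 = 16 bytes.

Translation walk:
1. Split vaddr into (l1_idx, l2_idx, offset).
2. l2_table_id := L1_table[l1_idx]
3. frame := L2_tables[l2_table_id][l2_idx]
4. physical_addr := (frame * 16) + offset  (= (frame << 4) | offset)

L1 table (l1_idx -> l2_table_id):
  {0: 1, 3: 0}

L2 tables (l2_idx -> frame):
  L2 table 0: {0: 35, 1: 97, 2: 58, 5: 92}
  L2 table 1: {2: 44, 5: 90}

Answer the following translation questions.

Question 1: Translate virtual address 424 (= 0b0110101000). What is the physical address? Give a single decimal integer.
vaddr = 424 = 0b0110101000
Split: l1_idx=3, l2_idx=2, offset=8
L1[3] = 0
L2[0][2] = 58
paddr = 58 * 16 + 8 = 936

Answer: 936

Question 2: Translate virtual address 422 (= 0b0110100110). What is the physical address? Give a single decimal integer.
Answer: 934

Derivation:
vaddr = 422 = 0b0110100110
Split: l1_idx=3, l2_idx=2, offset=6
L1[3] = 0
L2[0][2] = 58
paddr = 58 * 16 + 6 = 934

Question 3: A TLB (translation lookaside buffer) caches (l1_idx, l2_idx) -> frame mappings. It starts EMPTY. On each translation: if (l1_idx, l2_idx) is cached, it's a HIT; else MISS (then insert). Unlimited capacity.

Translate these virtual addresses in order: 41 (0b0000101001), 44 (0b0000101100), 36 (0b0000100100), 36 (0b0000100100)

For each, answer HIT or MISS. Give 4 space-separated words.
Answer: MISS HIT HIT HIT

Derivation:
vaddr=41: (0,2) not in TLB -> MISS, insert
vaddr=44: (0,2) in TLB -> HIT
vaddr=36: (0,2) in TLB -> HIT
vaddr=36: (0,2) in TLB -> HIT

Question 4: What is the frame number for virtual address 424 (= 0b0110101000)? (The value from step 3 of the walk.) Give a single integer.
vaddr = 424: l1_idx=3, l2_idx=2
L1[3] = 0; L2[0][2] = 58

Answer: 58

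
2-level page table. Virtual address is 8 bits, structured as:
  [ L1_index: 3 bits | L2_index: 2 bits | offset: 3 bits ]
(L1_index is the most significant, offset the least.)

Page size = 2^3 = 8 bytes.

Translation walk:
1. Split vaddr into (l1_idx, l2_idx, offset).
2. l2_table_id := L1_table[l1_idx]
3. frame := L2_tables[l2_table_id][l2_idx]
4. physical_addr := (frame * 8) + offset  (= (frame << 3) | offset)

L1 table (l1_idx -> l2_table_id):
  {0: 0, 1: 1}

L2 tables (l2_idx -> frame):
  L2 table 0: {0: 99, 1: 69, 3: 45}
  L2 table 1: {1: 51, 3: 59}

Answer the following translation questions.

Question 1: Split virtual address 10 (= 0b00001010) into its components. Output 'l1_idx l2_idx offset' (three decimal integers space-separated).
vaddr = 10 = 0b00001010
  top 3 bits -> l1_idx = 0
  next 2 bits -> l2_idx = 1
  bottom 3 bits -> offset = 2

Answer: 0 1 2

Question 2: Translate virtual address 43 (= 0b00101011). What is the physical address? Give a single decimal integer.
Answer: 411

Derivation:
vaddr = 43 = 0b00101011
Split: l1_idx=1, l2_idx=1, offset=3
L1[1] = 1
L2[1][1] = 51
paddr = 51 * 8 + 3 = 411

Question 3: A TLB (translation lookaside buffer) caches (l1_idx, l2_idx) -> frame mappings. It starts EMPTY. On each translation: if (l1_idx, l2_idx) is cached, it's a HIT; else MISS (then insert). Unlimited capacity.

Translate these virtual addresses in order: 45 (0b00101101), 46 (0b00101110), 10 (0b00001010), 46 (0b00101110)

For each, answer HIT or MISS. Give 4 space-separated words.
vaddr=45: (1,1) not in TLB -> MISS, insert
vaddr=46: (1,1) in TLB -> HIT
vaddr=10: (0,1) not in TLB -> MISS, insert
vaddr=46: (1,1) in TLB -> HIT

Answer: MISS HIT MISS HIT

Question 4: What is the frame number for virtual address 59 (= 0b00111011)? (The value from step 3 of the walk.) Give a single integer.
Answer: 59

Derivation:
vaddr = 59: l1_idx=1, l2_idx=3
L1[1] = 1; L2[1][3] = 59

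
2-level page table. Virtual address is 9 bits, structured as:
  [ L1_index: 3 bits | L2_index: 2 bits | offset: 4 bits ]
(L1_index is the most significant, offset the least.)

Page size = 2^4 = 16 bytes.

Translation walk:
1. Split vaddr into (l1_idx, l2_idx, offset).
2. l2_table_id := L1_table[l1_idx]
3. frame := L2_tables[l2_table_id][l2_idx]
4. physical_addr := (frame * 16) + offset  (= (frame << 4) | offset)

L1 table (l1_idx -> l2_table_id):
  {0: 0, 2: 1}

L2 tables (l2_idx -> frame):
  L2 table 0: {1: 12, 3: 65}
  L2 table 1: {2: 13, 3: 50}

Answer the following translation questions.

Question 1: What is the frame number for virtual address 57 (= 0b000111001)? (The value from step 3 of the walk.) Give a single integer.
vaddr = 57: l1_idx=0, l2_idx=3
L1[0] = 0; L2[0][3] = 65

Answer: 65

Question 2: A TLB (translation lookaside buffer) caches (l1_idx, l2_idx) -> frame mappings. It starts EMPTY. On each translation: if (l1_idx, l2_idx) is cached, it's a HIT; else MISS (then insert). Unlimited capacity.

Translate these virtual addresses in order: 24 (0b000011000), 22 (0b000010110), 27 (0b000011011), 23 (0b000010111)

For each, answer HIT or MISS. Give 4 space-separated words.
vaddr=24: (0,1) not in TLB -> MISS, insert
vaddr=22: (0,1) in TLB -> HIT
vaddr=27: (0,1) in TLB -> HIT
vaddr=23: (0,1) in TLB -> HIT

Answer: MISS HIT HIT HIT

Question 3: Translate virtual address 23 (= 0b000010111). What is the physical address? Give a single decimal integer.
Answer: 199

Derivation:
vaddr = 23 = 0b000010111
Split: l1_idx=0, l2_idx=1, offset=7
L1[0] = 0
L2[0][1] = 12
paddr = 12 * 16 + 7 = 199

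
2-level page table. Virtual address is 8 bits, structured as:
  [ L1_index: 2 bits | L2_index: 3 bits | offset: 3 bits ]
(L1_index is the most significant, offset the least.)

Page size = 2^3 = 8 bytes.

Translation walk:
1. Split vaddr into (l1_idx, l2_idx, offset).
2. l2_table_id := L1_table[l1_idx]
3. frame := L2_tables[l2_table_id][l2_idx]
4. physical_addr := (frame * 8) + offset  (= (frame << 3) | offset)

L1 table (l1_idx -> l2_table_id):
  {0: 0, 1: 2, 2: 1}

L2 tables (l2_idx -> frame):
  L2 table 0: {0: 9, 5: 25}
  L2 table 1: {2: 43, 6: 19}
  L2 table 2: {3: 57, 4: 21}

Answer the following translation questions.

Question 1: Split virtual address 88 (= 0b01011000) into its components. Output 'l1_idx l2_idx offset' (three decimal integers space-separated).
vaddr = 88 = 0b01011000
  top 2 bits -> l1_idx = 1
  next 3 bits -> l2_idx = 3
  bottom 3 bits -> offset = 0

Answer: 1 3 0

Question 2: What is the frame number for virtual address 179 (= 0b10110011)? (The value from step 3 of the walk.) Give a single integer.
Answer: 19

Derivation:
vaddr = 179: l1_idx=2, l2_idx=6
L1[2] = 1; L2[1][6] = 19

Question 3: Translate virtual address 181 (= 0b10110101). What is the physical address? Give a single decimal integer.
vaddr = 181 = 0b10110101
Split: l1_idx=2, l2_idx=6, offset=5
L1[2] = 1
L2[1][6] = 19
paddr = 19 * 8 + 5 = 157

Answer: 157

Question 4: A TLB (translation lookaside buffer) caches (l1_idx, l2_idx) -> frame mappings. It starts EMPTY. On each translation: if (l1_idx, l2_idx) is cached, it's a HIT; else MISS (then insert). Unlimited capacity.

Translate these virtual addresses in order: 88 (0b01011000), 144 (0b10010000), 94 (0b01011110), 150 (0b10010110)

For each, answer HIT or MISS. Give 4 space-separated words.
vaddr=88: (1,3) not in TLB -> MISS, insert
vaddr=144: (2,2) not in TLB -> MISS, insert
vaddr=94: (1,3) in TLB -> HIT
vaddr=150: (2,2) in TLB -> HIT

Answer: MISS MISS HIT HIT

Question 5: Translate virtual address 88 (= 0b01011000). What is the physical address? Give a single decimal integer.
Answer: 456

Derivation:
vaddr = 88 = 0b01011000
Split: l1_idx=1, l2_idx=3, offset=0
L1[1] = 2
L2[2][3] = 57
paddr = 57 * 8 + 0 = 456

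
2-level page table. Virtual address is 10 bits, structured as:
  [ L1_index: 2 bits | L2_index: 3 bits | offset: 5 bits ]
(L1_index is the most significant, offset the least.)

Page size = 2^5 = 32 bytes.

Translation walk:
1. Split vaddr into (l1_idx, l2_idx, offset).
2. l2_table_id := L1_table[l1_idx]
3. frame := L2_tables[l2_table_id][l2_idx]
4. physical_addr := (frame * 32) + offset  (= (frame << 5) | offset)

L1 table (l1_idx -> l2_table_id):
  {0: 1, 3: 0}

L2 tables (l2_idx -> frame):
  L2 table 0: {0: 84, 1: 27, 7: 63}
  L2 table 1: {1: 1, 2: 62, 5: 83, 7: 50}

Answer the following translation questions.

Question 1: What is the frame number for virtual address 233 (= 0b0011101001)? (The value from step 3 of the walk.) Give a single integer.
vaddr = 233: l1_idx=0, l2_idx=7
L1[0] = 1; L2[1][7] = 50

Answer: 50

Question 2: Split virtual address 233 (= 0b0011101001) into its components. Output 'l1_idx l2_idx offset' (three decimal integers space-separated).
vaddr = 233 = 0b0011101001
  top 2 bits -> l1_idx = 0
  next 3 bits -> l2_idx = 7
  bottom 5 bits -> offset = 9

Answer: 0 7 9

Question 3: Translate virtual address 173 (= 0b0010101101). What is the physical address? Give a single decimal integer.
Answer: 2669

Derivation:
vaddr = 173 = 0b0010101101
Split: l1_idx=0, l2_idx=5, offset=13
L1[0] = 1
L2[1][5] = 83
paddr = 83 * 32 + 13 = 2669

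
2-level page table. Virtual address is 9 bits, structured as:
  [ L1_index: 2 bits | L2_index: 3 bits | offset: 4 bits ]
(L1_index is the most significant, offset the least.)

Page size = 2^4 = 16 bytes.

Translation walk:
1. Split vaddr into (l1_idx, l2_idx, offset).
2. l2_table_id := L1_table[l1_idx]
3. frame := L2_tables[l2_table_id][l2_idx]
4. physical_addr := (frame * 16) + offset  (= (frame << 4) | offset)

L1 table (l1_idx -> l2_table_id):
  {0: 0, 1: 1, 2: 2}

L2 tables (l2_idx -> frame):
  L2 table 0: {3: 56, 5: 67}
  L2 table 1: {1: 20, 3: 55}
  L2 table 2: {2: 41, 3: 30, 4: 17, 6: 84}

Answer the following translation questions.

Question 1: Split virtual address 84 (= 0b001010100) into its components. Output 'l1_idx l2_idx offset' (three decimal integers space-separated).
vaddr = 84 = 0b001010100
  top 2 bits -> l1_idx = 0
  next 3 bits -> l2_idx = 5
  bottom 4 bits -> offset = 4

Answer: 0 5 4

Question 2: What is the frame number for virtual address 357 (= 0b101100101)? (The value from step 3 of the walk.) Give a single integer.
vaddr = 357: l1_idx=2, l2_idx=6
L1[2] = 2; L2[2][6] = 84

Answer: 84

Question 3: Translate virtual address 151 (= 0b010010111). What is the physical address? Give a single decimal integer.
vaddr = 151 = 0b010010111
Split: l1_idx=1, l2_idx=1, offset=7
L1[1] = 1
L2[1][1] = 20
paddr = 20 * 16 + 7 = 327

Answer: 327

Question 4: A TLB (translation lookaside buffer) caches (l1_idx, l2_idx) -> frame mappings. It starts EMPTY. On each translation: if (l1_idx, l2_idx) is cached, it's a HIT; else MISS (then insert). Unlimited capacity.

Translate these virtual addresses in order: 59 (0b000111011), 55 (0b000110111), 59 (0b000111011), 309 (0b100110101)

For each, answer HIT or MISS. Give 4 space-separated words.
vaddr=59: (0,3) not in TLB -> MISS, insert
vaddr=55: (0,3) in TLB -> HIT
vaddr=59: (0,3) in TLB -> HIT
vaddr=309: (2,3) not in TLB -> MISS, insert

Answer: MISS HIT HIT MISS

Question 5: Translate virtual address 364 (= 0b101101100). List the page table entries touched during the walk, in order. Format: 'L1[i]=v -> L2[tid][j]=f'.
vaddr = 364 = 0b101101100
Split: l1_idx=2, l2_idx=6, offset=12

Answer: L1[2]=2 -> L2[2][6]=84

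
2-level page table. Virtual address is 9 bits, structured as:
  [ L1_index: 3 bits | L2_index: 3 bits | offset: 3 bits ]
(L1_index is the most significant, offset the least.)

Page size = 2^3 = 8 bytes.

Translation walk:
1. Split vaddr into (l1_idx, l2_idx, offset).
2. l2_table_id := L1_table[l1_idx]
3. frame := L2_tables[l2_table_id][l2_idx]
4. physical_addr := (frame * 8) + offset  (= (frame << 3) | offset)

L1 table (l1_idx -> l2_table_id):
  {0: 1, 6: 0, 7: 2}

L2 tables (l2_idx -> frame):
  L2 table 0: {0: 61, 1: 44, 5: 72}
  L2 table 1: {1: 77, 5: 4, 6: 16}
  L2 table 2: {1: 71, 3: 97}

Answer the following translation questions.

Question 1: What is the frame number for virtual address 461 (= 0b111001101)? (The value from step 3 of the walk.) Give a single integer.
vaddr = 461: l1_idx=7, l2_idx=1
L1[7] = 2; L2[2][1] = 71

Answer: 71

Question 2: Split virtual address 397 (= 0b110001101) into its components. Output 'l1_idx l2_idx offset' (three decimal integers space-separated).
vaddr = 397 = 0b110001101
  top 3 bits -> l1_idx = 6
  next 3 bits -> l2_idx = 1
  bottom 3 bits -> offset = 5

Answer: 6 1 5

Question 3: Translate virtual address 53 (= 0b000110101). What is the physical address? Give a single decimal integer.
vaddr = 53 = 0b000110101
Split: l1_idx=0, l2_idx=6, offset=5
L1[0] = 1
L2[1][6] = 16
paddr = 16 * 8 + 5 = 133

Answer: 133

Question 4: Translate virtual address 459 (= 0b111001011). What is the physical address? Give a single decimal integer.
vaddr = 459 = 0b111001011
Split: l1_idx=7, l2_idx=1, offset=3
L1[7] = 2
L2[2][1] = 71
paddr = 71 * 8 + 3 = 571

Answer: 571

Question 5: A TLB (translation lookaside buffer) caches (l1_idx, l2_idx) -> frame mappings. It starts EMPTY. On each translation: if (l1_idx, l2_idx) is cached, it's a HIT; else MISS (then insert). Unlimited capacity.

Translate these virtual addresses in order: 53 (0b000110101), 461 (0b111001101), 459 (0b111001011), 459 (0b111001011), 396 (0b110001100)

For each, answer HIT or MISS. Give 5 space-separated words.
vaddr=53: (0,6) not in TLB -> MISS, insert
vaddr=461: (7,1) not in TLB -> MISS, insert
vaddr=459: (7,1) in TLB -> HIT
vaddr=459: (7,1) in TLB -> HIT
vaddr=396: (6,1) not in TLB -> MISS, insert

Answer: MISS MISS HIT HIT MISS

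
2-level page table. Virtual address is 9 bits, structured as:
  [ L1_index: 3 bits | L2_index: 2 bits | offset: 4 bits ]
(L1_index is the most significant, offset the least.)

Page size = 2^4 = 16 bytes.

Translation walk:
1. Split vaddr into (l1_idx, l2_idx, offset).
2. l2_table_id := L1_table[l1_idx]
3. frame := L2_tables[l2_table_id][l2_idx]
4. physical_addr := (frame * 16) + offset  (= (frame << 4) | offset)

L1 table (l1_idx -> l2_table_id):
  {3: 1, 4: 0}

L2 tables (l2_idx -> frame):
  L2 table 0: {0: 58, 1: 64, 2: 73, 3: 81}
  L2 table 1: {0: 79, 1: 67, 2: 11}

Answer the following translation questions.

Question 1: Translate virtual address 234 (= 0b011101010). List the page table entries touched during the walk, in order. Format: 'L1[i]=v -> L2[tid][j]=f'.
vaddr = 234 = 0b011101010
Split: l1_idx=3, l2_idx=2, offset=10

Answer: L1[3]=1 -> L2[1][2]=11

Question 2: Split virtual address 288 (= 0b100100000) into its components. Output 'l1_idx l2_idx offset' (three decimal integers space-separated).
Answer: 4 2 0

Derivation:
vaddr = 288 = 0b100100000
  top 3 bits -> l1_idx = 4
  next 2 bits -> l2_idx = 2
  bottom 4 bits -> offset = 0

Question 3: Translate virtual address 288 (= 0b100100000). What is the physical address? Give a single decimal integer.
Answer: 1168

Derivation:
vaddr = 288 = 0b100100000
Split: l1_idx=4, l2_idx=2, offset=0
L1[4] = 0
L2[0][2] = 73
paddr = 73 * 16 + 0 = 1168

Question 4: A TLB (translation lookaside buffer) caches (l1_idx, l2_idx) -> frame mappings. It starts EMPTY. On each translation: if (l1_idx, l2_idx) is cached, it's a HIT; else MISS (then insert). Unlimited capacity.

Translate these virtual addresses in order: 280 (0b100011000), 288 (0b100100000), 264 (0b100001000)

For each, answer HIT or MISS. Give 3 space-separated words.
vaddr=280: (4,1) not in TLB -> MISS, insert
vaddr=288: (4,2) not in TLB -> MISS, insert
vaddr=264: (4,0) not in TLB -> MISS, insert

Answer: MISS MISS MISS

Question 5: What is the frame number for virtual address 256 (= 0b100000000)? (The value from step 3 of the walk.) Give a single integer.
vaddr = 256: l1_idx=4, l2_idx=0
L1[4] = 0; L2[0][0] = 58

Answer: 58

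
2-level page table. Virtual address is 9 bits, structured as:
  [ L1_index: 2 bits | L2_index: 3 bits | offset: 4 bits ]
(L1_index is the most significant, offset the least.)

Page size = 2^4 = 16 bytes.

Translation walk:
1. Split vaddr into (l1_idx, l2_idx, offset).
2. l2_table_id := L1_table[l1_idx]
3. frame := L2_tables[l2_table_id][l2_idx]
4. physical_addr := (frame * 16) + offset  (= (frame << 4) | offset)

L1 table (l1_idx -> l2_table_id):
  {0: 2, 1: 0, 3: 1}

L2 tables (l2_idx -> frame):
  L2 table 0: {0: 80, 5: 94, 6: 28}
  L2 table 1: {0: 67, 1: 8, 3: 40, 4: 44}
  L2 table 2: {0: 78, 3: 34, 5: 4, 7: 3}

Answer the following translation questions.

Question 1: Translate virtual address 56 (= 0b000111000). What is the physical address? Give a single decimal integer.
Answer: 552

Derivation:
vaddr = 56 = 0b000111000
Split: l1_idx=0, l2_idx=3, offset=8
L1[0] = 2
L2[2][3] = 34
paddr = 34 * 16 + 8 = 552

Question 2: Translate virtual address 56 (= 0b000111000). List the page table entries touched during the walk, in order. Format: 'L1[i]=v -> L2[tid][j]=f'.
Answer: L1[0]=2 -> L2[2][3]=34

Derivation:
vaddr = 56 = 0b000111000
Split: l1_idx=0, l2_idx=3, offset=8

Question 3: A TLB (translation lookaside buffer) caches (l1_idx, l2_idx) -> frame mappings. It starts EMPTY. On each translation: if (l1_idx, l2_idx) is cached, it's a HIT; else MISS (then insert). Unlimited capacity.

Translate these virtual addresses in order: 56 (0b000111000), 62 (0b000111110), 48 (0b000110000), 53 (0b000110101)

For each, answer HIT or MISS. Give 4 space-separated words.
Answer: MISS HIT HIT HIT

Derivation:
vaddr=56: (0,3) not in TLB -> MISS, insert
vaddr=62: (0,3) in TLB -> HIT
vaddr=48: (0,3) in TLB -> HIT
vaddr=53: (0,3) in TLB -> HIT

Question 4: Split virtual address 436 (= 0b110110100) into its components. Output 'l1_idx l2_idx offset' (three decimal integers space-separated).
Answer: 3 3 4

Derivation:
vaddr = 436 = 0b110110100
  top 2 bits -> l1_idx = 3
  next 3 bits -> l2_idx = 3
  bottom 4 bits -> offset = 4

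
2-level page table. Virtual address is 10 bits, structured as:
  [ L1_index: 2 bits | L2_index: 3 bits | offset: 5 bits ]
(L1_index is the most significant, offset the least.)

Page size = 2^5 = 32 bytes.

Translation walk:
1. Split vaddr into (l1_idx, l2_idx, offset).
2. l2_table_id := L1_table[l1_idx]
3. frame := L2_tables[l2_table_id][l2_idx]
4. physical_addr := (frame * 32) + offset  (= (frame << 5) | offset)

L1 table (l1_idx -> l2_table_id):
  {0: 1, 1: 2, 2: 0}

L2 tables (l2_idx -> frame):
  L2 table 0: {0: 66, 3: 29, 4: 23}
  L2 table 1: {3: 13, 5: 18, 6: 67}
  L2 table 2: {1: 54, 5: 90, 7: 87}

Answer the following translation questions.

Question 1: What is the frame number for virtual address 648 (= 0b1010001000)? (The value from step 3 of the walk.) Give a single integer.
Answer: 23

Derivation:
vaddr = 648: l1_idx=2, l2_idx=4
L1[2] = 0; L2[0][4] = 23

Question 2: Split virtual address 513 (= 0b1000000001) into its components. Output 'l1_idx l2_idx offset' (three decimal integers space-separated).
vaddr = 513 = 0b1000000001
  top 2 bits -> l1_idx = 2
  next 3 bits -> l2_idx = 0
  bottom 5 bits -> offset = 1

Answer: 2 0 1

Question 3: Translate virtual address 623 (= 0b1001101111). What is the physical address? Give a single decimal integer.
Answer: 943

Derivation:
vaddr = 623 = 0b1001101111
Split: l1_idx=2, l2_idx=3, offset=15
L1[2] = 0
L2[0][3] = 29
paddr = 29 * 32 + 15 = 943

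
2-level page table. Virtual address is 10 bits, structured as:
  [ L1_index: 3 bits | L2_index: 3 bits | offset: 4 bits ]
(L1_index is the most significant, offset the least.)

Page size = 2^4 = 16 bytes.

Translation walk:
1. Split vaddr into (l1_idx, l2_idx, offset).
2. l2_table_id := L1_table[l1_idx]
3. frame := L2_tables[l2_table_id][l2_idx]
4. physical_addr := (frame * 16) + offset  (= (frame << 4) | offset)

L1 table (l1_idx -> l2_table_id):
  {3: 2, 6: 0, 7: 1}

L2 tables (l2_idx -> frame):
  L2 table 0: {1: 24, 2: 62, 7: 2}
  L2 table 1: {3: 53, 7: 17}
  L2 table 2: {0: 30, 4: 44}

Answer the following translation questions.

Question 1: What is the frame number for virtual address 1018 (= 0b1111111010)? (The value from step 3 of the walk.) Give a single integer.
Answer: 17

Derivation:
vaddr = 1018: l1_idx=7, l2_idx=7
L1[7] = 1; L2[1][7] = 17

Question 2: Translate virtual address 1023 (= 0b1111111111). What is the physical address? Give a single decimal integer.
Answer: 287

Derivation:
vaddr = 1023 = 0b1111111111
Split: l1_idx=7, l2_idx=7, offset=15
L1[7] = 1
L2[1][7] = 17
paddr = 17 * 16 + 15 = 287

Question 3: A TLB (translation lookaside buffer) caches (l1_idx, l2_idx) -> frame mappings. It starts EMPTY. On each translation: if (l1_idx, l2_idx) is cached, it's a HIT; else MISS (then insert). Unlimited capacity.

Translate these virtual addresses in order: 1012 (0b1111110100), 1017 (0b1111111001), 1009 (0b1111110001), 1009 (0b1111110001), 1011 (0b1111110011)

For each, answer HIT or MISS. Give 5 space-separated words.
Answer: MISS HIT HIT HIT HIT

Derivation:
vaddr=1012: (7,7) not in TLB -> MISS, insert
vaddr=1017: (7,7) in TLB -> HIT
vaddr=1009: (7,7) in TLB -> HIT
vaddr=1009: (7,7) in TLB -> HIT
vaddr=1011: (7,7) in TLB -> HIT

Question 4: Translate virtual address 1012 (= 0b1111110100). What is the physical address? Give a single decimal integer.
Answer: 276

Derivation:
vaddr = 1012 = 0b1111110100
Split: l1_idx=7, l2_idx=7, offset=4
L1[7] = 1
L2[1][7] = 17
paddr = 17 * 16 + 4 = 276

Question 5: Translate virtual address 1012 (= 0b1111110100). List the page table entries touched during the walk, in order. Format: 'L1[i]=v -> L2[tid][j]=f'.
Answer: L1[7]=1 -> L2[1][7]=17

Derivation:
vaddr = 1012 = 0b1111110100
Split: l1_idx=7, l2_idx=7, offset=4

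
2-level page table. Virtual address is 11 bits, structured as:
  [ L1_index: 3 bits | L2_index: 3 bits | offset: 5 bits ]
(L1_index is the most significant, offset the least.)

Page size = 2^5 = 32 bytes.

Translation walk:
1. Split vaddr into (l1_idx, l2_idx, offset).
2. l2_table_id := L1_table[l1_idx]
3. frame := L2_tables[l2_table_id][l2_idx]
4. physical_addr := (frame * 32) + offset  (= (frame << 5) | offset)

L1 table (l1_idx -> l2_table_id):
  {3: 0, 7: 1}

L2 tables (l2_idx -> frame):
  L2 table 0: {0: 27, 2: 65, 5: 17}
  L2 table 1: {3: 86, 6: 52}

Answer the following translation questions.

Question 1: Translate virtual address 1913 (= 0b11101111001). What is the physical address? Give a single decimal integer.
vaddr = 1913 = 0b11101111001
Split: l1_idx=7, l2_idx=3, offset=25
L1[7] = 1
L2[1][3] = 86
paddr = 86 * 32 + 25 = 2777

Answer: 2777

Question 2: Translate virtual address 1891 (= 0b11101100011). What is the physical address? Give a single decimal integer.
vaddr = 1891 = 0b11101100011
Split: l1_idx=7, l2_idx=3, offset=3
L1[7] = 1
L2[1][3] = 86
paddr = 86 * 32 + 3 = 2755

Answer: 2755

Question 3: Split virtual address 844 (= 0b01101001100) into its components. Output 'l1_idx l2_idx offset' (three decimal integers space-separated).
vaddr = 844 = 0b01101001100
  top 3 bits -> l1_idx = 3
  next 3 bits -> l2_idx = 2
  bottom 5 bits -> offset = 12

Answer: 3 2 12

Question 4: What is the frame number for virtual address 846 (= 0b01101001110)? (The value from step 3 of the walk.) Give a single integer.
Answer: 65

Derivation:
vaddr = 846: l1_idx=3, l2_idx=2
L1[3] = 0; L2[0][2] = 65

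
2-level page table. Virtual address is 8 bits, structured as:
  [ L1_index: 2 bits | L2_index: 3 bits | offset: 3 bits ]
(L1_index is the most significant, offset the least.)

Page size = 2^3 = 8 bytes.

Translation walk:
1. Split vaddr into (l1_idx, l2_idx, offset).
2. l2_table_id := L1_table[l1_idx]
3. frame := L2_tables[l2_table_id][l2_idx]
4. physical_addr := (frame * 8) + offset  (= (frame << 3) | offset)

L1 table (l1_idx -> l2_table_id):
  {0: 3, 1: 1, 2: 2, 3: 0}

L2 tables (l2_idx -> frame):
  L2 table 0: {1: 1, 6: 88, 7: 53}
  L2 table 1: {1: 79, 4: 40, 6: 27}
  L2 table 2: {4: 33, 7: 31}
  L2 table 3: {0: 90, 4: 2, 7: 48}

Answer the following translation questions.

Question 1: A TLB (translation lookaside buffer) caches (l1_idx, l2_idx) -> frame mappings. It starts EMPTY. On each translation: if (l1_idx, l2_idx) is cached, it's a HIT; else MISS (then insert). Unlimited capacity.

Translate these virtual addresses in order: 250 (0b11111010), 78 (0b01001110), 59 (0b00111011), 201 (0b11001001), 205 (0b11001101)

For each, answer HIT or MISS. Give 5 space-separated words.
Answer: MISS MISS MISS MISS HIT

Derivation:
vaddr=250: (3,7) not in TLB -> MISS, insert
vaddr=78: (1,1) not in TLB -> MISS, insert
vaddr=59: (0,7) not in TLB -> MISS, insert
vaddr=201: (3,1) not in TLB -> MISS, insert
vaddr=205: (3,1) in TLB -> HIT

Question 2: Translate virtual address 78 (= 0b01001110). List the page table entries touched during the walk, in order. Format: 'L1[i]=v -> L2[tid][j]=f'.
Answer: L1[1]=1 -> L2[1][1]=79

Derivation:
vaddr = 78 = 0b01001110
Split: l1_idx=1, l2_idx=1, offset=6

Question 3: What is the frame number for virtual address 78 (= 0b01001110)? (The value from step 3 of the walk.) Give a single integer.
Answer: 79

Derivation:
vaddr = 78: l1_idx=1, l2_idx=1
L1[1] = 1; L2[1][1] = 79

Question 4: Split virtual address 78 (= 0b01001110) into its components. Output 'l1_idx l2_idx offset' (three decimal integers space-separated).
Answer: 1 1 6

Derivation:
vaddr = 78 = 0b01001110
  top 2 bits -> l1_idx = 1
  next 3 bits -> l2_idx = 1
  bottom 3 bits -> offset = 6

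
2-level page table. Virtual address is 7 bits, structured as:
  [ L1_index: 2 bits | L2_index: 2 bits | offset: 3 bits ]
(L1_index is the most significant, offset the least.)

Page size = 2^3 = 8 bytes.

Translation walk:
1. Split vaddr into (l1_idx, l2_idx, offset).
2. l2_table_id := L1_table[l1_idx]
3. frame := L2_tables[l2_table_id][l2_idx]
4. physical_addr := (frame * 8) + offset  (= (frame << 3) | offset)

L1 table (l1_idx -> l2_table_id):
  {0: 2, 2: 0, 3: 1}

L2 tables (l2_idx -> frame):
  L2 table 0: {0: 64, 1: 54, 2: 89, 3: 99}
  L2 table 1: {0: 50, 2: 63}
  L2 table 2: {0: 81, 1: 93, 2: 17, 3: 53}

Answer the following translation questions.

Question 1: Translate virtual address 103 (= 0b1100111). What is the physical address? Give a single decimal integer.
vaddr = 103 = 0b1100111
Split: l1_idx=3, l2_idx=0, offset=7
L1[3] = 1
L2[1][0] = 50
paddr = 50 * 8 + 7 = 407

Answer: 407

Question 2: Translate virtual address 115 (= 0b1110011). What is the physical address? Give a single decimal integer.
Answer: 507

Derivation:
vaddr = 115 = 0b1110011
Split: l1_idx=3, l2_idx=2, offset=3
L1[3] = 1
L2[1][2] = 63
paddr = 63 * 8 + 3 = 507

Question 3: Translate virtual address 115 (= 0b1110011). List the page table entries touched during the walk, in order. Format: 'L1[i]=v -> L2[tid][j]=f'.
vaddr = 115 = 0b1110011
Split: l1_idx=3, l2_idx=2, offset=3

Answer: L1[3]=1 -> L2[1][2]=63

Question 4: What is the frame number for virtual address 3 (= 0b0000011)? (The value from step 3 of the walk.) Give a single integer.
vaddr = 3: l1_idx=0, l2_idx=0
L1[0] = 2; L2[2][0] = 81

Answer: 81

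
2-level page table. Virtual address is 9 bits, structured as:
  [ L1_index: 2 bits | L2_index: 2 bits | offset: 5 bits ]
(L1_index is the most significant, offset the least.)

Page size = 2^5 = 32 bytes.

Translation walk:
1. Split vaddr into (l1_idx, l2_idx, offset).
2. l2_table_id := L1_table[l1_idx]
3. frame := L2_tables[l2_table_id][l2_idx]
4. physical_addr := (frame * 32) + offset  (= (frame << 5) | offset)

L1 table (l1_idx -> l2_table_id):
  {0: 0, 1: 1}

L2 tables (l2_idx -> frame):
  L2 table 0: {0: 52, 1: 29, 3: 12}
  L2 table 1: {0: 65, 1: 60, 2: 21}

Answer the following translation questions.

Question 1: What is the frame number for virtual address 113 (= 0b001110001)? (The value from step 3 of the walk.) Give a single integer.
vaddr = 113: l1_idx=0, l2_idx=3
L1[0] = 0; L2[0][3] = 12

Answer: 12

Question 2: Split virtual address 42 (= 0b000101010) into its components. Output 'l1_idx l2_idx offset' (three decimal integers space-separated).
vaddr = 42 = 0b000101010
  top 2 bits -> l1_idx = 0
  next 2 bits -> l2_idx = 1
  bottom 5 bits -> offset = 10

Answer: 0 1 10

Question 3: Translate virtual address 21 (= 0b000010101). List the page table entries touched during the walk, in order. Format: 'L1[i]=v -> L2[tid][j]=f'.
Answer: L1[0]=0 -> L2[0][0]=52

Derivation:
vaddr = 21 = 0b000010101
Split: l1_idx=0, l2_idx=0, offset=21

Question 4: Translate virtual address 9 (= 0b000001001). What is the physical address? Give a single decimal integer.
Answer: 1673

Derivation:
vaddr = 9 = 0b000001001
Split: l1_idx=0, l2_idx=0, offset=9
L1[0] = 0
L2[0][0] = 52
paddr = 52 * 32 + 9 = 1673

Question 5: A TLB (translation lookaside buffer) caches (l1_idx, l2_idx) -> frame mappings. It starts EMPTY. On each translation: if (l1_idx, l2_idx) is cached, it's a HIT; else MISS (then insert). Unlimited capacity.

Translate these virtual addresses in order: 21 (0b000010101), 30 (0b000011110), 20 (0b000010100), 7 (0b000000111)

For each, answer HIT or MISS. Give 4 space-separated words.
Answer: MISS HIT HIT HIT

Derivation:
vaddr=21: (0,0) not in TLB -> MISS, insert
vaddr=30: (0,0) in TLB -> HIT
vaddr=20: (0,0) in TLB -> HIT
vaddr=7: (0,0) in TLB -> HIT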